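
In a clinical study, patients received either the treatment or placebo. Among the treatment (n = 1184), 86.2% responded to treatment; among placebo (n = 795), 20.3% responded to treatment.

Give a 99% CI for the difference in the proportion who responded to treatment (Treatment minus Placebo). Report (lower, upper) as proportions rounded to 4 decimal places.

Each SE is √(p̂(1−p̂)/n): √(0.8620·0.1380/1184) = 0.01002 and √(0.2030·0.7970/795) = 0.01427.
SE(p̂₁ − p̂₂) = √(SE₁² + SE₂²) = √(0.0001004004 + 0.0002036329) = 0.01744, since the two samples are independent.
At 99% confidence z* = 2.576; margin = 2.576 × 0.01744 = 0.04493.
The difference is 0.8620 − 0.2030 = 0.6590, so the interval is 0.6590 ± 0.04493 = (0.6141, 0.7039).

(0.6141, 0.7039)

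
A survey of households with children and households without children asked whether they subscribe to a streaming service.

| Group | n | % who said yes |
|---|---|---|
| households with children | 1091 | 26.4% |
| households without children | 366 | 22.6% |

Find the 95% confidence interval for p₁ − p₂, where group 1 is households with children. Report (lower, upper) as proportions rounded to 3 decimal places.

SE₁ = √(p̂₁(1−p̂₁)/n₁) = √(0.2640·0.7360/1091) = 0.01335; SE₂ = √(0.2260·0.7740/366) = 0.02186.
Independent samples: SE of the difference = √(SE₁² + SE₂²) = √(0.0001782225 + 0.0004778596) = 0.02561.
z* for 95% confidence is 1.960, so the margin of error is 1.960 × 0.02561 = 0.05020.
Point estimate p̂₁ − p̂₂ = 0.2640 − 0.2260 = 0.0380.
0.0380 ± 0.05020 → (-0.012, 0.088).

(-0.012, 0.088)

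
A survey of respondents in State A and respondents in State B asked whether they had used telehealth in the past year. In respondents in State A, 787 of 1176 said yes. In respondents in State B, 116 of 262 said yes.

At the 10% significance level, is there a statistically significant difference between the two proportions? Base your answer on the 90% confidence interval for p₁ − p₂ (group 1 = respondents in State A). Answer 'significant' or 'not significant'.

p̂₁ = 787/1176 = 0.6692 and p̂₂ = 116/262 = 0.4427.
SE₁ = √(p̂₁(1−p̂₁)/n₁) = √(0.6692·0.3308/1176) = 0.01372; SE₂ = √(0.4427·0.5573/262) = 0.03069.
Independent samples: SE of the difference = √(SE₁² + SE₂²) = √(0.0001882384 + 0.0009418761) = 0.03362.
z* for 90% confidence is 1.645, so the margin of error is 1.645 × 0.03362 = 0.05530.
Point estimate p̂₁ − p̂₂ = 0.6692 − 0.4427 = 0.2265.
0.2265 ± 0.05530 → (0.17120, 0.28180).
The interval (0.17120, 0.28180) does not contain 0, so the difference is significant.

significant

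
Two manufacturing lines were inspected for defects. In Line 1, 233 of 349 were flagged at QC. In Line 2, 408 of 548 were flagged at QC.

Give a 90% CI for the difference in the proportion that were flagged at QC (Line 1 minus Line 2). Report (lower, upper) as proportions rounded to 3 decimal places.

(-0.128, -0.025)

p̂₁ = 233/349 = 0.6676 and p̂₂ = 408/548 = 0.7445.
SE₁ = √(p̂₁(1−p̂₁)/n₁) = √(0.6676·0.3324/349) = 0.02522; SE₂ = √(0.7445·0.2555/548) = 0.01863.
Independent samples: SE of the difference = √(SE₁² + SE₂²) = √(0.0006360484 + 0.0003470769) = 0.03135.
z* for 90% confidence is 1.645, so the margin of error is 1.645 × 0.03135 = 0.05157.
Point estimate p̂₁ − p̂₂ = 0.6676 − 0.7445 = -0.0769.
-0.0769 ± 0.05157 → (-0.128, -0.025).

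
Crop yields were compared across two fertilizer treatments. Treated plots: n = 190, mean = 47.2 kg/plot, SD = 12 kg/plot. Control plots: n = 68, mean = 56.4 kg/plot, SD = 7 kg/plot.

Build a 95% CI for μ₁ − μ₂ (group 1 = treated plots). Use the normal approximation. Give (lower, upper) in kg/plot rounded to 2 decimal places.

SE₁ = s₁/√n₁ = 12/√190 = 0.8706; SE₂ = 7/√68 = 0.8489.
Independent samples, unequal variances: SE_diff = √(SE₁² + SE₂²) = √(0.75794436 + 0.72063121) = 1.2160.
z* = 1.960, so margin of error = 1.960 × 1.2160 = 2.3834.
Difference in means = 47.2 − 56.4 = -9.2000.
-9.2000 ± 2.3834 → (-11.58, -6.82).

(-11.58, -6.82)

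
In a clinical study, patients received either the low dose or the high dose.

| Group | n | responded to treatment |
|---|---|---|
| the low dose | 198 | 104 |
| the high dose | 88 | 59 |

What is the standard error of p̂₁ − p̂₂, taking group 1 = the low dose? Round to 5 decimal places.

Sample proportions: 104/198 = 0.5253, 59/88 = 0.6705.
Each SE is √(p̂(1−p̂)/n): √(0.5253·0.4747/198) = 0.03549 and √(0.6705·0.3295/88) = 0.05011.
SE(p̂₁ − p̂₂) = √(SE₁² + SE₂²) = √(0.0012595401 + 0.0025110121) = 0.06140, since the two samples are independent.

0.06140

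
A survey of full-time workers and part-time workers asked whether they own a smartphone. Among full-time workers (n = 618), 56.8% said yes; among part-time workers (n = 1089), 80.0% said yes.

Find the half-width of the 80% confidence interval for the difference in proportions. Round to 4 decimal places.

The two standard errors are √(0.5680×0.4320/618) = 0.01993 and √(0.8000×0.2000/1089) = 0.01212.
Because the samples are independent, SE_diff = √(0.01993² + 0.01212²) = 0.02333.
Using z* = 1.282 for 80%, ME = 1.282 × 0.02333 = 0.02991.

0.0299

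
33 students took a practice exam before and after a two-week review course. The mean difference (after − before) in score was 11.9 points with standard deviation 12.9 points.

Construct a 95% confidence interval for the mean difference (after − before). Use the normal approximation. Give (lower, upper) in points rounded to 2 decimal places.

This is a matched-pairs design, so SE = s_d/√n = 12.9/√33 = 2.2456.
Margin = 1.960 × 2.2456 = 4.4014; the interval is 11.9 ± 4.4014 = (7.50, 16.30).

(7.50, 16.30)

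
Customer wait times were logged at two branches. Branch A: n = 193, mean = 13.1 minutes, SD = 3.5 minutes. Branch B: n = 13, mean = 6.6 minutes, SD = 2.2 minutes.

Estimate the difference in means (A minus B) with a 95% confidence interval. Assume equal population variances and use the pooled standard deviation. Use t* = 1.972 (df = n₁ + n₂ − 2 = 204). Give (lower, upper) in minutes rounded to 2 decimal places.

(4.56, 8.44)

s_p = √[((n₁−1)s₁² + (n₂−1)s₂²)/(n₁+n₂−2)] = √[(192·3.5² + 12·2.2²)/204] = 3.4372.
SE = 3.4372·√(1/193 + 1/13) = 0.9849.
With t* = 1.972, margin = 1.972 × 0.9849 = 1.9422.
x̄₁ − x̄₂ = 13.1 − 6.6 = 6.5000; interval 6.5000 ± 1.9422 = (4.56, 8.44).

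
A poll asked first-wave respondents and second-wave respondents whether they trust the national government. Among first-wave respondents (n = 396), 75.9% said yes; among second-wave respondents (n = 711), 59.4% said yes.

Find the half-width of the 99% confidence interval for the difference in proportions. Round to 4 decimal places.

0.0729

SE₁ = √(p̂₁(1−p̂₁)/n₁) = √(0.7590·0.2410/396) = 0.02149; SE₂ = √(0.5940·0.4060/711) = 0.01842.
Independent samples: SE of the difference = √(SE₁² + SE₂²) = √(0.0004618201 + 0.0003392964) = 0.02830.
z* for 99% confidence is 2.576, so the margin of error is 2.576 × 0.02830 = 0.07290.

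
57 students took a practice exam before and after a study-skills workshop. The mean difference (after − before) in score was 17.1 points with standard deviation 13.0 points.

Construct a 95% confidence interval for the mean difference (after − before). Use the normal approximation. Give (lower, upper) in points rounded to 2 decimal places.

(13.73, 20.47)

Paired design: SE = s_d/√n = 13.0/√57 = 1.7219.
z* = 1.960; margin of error = 1.960 × 1.7219 = 3.3749.
17.1 ± 3.3749 → (13.73, 20.47).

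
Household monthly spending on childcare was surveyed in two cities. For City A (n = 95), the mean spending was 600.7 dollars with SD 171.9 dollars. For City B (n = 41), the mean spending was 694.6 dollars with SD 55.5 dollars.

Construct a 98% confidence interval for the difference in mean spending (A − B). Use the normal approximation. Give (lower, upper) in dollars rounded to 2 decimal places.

Per-group SEs: s₁/√n₁ = 171.9/√95 = 17.6366, s₂/√n₂ = 55.5/√41 = 8.6676.
Unpooled SE of the difference: √(311.04965956 + 75.12728976) = 19.6514.
Margin of error = z* · SE = 2.326 × 19.6514 = 45.7092.
x̄₁ − x̄₂ = 600.7 − 694.6 = -93.9000.
CI: -93.9000 ± 45.7092 = (-139.61, -48.19).

(-139.61, -48.19)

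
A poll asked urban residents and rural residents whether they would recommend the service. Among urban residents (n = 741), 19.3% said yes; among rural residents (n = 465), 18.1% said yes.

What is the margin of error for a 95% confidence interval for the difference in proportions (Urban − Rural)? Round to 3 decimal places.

Each SE is √(p̂(1−p̂)/n): √(0.1930·0.8070/741) = 0.01450 and √(0.1810·0.8190/465) = 0.01785.
SE(p̂₁ − p̂₂) = √(SE₁² + SE₂²) = √(0.00021025 + 0.0003186225) = 0.02300, since the two samples are independent.
At 95% confidence z* = 1.960; margin = 1.960 × 0.02300 = 0.04508.

0.045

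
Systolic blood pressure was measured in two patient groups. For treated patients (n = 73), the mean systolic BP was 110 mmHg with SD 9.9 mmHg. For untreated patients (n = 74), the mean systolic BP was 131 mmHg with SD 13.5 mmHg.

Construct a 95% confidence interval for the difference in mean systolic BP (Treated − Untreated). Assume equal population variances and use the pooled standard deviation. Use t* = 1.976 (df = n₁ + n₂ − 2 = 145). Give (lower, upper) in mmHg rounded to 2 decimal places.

(-24.86, -17.14)

s_p = √[((n₁−1)s₁² + (n₂−1)s₂²)/(n₁+n₂−2)] = √[(72·9.9² + 73·13.5²)/145] = 11.8499.
SE = 11.8499·√(1/73 + 1/74) = 1.9548.
With t* = 1.976, margin = 1.976 × 1.9548 = 3.8627.
x̄₁ − x̄₂ = 110 − 131 = -21.0000; interval -21.0000 ± 3.8627 = (-24.86, -17.14).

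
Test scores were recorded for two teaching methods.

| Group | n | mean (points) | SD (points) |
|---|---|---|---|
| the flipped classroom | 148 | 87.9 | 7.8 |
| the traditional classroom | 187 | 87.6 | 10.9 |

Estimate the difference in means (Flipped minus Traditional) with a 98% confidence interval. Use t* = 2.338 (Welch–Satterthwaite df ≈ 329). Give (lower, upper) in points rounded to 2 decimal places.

Per-group SEs: s₁/√n₁ = 7.8/√148 = 0.6412, s₂/√n₂ = 10.9/√187 = 0.7971.
Unpooled SE of the difference: √(0.41113744 + 0.63536841) = 1.0230.
Margin of error = t* · SE = 2.338 × 1.0230 = 2.3918.
x̄₁ − x̄₂ = 87.9 − 87.6 = 0.3000.
CI: 0.3000 ± 2.3918 = (-2.09, 2.69).

(-2.09, 2.69)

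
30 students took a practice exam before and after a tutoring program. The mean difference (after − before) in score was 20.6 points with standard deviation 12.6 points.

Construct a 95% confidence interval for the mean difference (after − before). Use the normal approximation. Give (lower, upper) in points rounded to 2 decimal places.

(16.09, 25.11)

Paired design: SE = s_d/√n = 12.6/√30 = 2.3004.
z* = 1.960; margin of error = 1.960 × 2.3004 = 4.5088.
20.6 ± 4.5088 → (16.09, 25.11).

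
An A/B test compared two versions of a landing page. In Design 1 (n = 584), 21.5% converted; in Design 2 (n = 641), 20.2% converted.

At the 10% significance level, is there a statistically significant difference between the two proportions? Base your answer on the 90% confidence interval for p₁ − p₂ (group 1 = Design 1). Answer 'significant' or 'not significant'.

not significant

SE₁ = √(p̂₁(1−p̂₁)/n₁) = √(0.2150·0.7850/584) = 0.01700; SE₂ = √(0.2020·0.7980/641) = 0.01586.
Independent samples: SE of the difference = √(SE₁² + SE₂²) = √(0.000289 + 0.0002515396) = 0.02325.
z* for 90% confidence is 1.645, so the margin of error is 1.645 × 0.02325 = 0.03825.
Point estimate p̂₁ − p̂₂ = 0.2150 − 0.2020 = 0.0130.
0.0130 ± 0.03825 → (-0.02525, 0.05125).
The interval (-0.02525, 0.05125) contains 0, so the difference is not significant.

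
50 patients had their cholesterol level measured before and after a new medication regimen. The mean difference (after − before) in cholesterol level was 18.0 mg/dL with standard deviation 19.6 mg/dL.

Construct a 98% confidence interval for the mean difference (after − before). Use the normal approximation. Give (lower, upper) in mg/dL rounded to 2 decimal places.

Paired design: SE = s_d/√n = 19.6/√50 = 2.7719.
z* = 2.326; margin of error = 2.326 × 2.7719 = 6.4474.
18.0 ± 6.4474 → (11.55, 24.45).

(11.55, 24.45)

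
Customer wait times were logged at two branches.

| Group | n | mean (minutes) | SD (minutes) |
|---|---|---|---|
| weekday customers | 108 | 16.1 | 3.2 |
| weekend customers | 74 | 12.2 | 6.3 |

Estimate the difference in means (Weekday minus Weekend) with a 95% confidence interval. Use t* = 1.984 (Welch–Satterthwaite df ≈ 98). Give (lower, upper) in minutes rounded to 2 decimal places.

(2.32, 5.48)

SE₁ = s₁/√n₁ = 3.2/√108 = 0.3079; SE₂ = 6.3/√74 = 0.7324.
Independent samples, unequal variances: SE_diff = √(SE₁² + SE₂²) = √(0.09480241 + 0.53640976) = 0.7945.
t* = 1.984, so margin of error = 1.984 × 0.7945 = 1.5763.
Difference in means = 16.1 − 12.2 = 3.9000.
3.9000 ± 1.5763 → (2.32, 5.48).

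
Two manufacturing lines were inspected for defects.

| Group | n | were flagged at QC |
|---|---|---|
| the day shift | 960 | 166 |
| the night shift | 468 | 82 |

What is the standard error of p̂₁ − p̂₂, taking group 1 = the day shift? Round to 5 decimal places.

0.02140

Sample proportions: 166/960 = 0.1729, 82/468 = 0.1752.
Each SE is √(p̂(1−p̂)/n): √(0.1729·0.8271/960) = 0.01221 and √(0.1752·0.8248/468) = 0.01757.
SE(p̂₁ − p̂₂) = √(SE₁² + SE₂²) = √(0.0001490841 + 0.0003087049) = 0.02140, since the two samples are independent.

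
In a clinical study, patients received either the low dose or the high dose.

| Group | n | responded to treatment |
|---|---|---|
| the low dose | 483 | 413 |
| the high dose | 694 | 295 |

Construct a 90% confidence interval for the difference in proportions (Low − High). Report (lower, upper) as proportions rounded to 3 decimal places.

(0.389, 0.471)

p̂₁ = 413/483 = 0.8551 and p̂₂ = 295/694 = 0.4251.
SE₁ = √(p̂₁(1−p̂₁)/n₁) = √(0.8551·0.1449/483) = 0.01602; SE₂ = √(0.4251·0.5749/694) = 0.01877.
Independent samples: SE of the difference = √(SE₁² + SE₂²) = √(0.0002566404 + 0.0003523129) = 0.02468.
z* for 90% confidence is 1.645, so the margin of error is 1.645 × 0.02468 = 0.04060.
Point estimate p̂₁ − p̂₂ = 0.8551 − 0.4251 = 0.4300.
0.4300 ± 0.04060 → (0.389, 0.471).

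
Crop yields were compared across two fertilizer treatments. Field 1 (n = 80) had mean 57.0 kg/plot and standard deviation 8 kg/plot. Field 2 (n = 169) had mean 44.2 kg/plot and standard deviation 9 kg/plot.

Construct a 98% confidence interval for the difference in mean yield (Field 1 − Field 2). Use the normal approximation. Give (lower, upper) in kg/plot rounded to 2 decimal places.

(10.17, 15.43)

Per-group SEs: s₁/√n₁ = 8/√80 = 0.8944, s₂/√n₂ = 9/√169 = 0.6923.
Unpooled SE of the difference: √(0.79995136 + 0.47927929) = 1.1310.
Margin of error = z* · SE = 2.326 × 1.1310 = 2.6307.
x̄₁ − x̄₂ = 57.0 − 44.2 = 12.8000.
CI: 12.8000 ± 2.6307 = (10.17, 15.43).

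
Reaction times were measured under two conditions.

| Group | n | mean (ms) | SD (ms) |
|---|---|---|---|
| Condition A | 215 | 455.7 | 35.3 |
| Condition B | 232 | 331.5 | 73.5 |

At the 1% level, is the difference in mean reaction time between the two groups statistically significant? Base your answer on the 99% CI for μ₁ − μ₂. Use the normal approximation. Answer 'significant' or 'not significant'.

Standard errors of each mean: 35.3/√215 = 2.4074 and 73.5/√232 = 4.8255.
SE(x̄₁ − x̄₂) = √(2.4074² + 4.8255²) = 5.3927 for independent samples with unequal variances.
With z* = 2.576, the margin is 2.576 × 5.3927 = 13.8916.
x̄₁ − x̄₂ = 455.7 − 331.5 = 124.2000; the interval is 124.2000 ± 13.8916 = (110.3084, 138.0916).
The interval (110.3084, 138.0916) does not contain 0, so the difference is significant.

significant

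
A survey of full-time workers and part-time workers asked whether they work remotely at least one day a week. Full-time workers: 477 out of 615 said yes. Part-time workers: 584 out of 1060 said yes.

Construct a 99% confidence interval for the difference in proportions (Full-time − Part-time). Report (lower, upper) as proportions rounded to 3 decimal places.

Sample proportions: 477/615 = 0.7756, 584/1060 = 0.5509.
Each SE is √(p̂(1−p̂)/n): √(0.7756·0.2244/615) = 0.01682 and √(0.5509·0.4491/1060) = 0.01528.
SE(p̂₁ − p̂₂) = √(SE₁² + SE₂²) = √(0.0002829124 + 0.0002334784) = 0.02272, since the two samples are independent.
At 99% confidence z* = 2.576; margin = 2.576 × 0.02272 = 0.05853.
The difference is 0.7756 − 0.5509 = 0.2247, so the interval is 0.2247 ± 0.05853 = (0.166, 0.283).

(0.166, 0.283)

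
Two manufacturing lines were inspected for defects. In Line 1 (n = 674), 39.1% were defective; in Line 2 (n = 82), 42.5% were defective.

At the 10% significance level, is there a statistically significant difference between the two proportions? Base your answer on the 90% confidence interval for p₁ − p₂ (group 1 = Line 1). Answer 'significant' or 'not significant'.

The two standard errors are √(0.3910×0.6090/674) = 0.01880 and √(0.4250×0.5750/82) = 0.05459.
Because the samples are independent, SE_diff = √(0.01880² + 0.05459²) = 0.05774.
Using z* = 1.645 for 90%, ME = 1.645 × 0.05774 = 0.09498.
p̂₁ − p̂₂ = -0.0340; interval -0.0340 ± 0.09498 gives (-0.12898, 0.06098).
The interval (-0.12898, 0.06098) contains 0, so the difference is not significant.

not significant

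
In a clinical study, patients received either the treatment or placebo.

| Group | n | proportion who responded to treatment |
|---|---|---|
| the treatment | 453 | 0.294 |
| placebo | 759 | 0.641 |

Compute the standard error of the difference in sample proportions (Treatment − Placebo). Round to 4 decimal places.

0.0276

The two standard errors are √(0.2940×0.7060/453) = 0.02141 and √(0.6410×0.3590/759) = 0.01741.
Because the samples are independent, SE_diff = √(0.02141² + 0.01741²) = 0.02760.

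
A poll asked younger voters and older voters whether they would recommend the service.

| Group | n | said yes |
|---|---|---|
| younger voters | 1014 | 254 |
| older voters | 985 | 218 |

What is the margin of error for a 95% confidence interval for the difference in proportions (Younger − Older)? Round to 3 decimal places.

Sample proportions: 254/1014 = 0.2505, 218/985 = 0.2213.
Each SE is √(p̂(1−p̂)/n): √(0.2505·0.7495/1014) = 0.01361 and √(0.2213·0.7787/985) = 0.01323.
SE(p̂₁ − p̂₂) = √(SE₁² + SE₂²) = √(0.0001852321 + 0.0001750329) = 0.01898, since the two samples are independent.
At 95% confidence z* = 1.960; margin = 1.960 × 0.01898 = 0.03720.

0.037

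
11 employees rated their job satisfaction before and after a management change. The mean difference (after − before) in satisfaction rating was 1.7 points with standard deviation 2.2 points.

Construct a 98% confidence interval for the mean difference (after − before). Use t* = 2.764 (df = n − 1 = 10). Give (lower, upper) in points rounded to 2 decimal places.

Paired design: SE = s_d/√n = 2.2/√11 = 0.6633.
t* = 2.764; margin of error = 2.764 × 0.6633 = 1.8334.
1.7 ± 1.8334 → (-0.13, 3.53).

(-0.13, 3.53)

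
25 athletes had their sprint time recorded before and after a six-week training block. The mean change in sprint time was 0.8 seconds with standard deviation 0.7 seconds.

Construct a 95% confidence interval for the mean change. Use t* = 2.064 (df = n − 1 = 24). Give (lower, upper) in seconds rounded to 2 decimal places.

(0.51, 1.09)

Paired design: SE = s_d/√n = 0.7/√25 = 0.1400.
t* = 2.064; margin of error = 2.064 × 0.1400 = 0.2890.
0.8 ± 0.2890 → (0.51, 1.09).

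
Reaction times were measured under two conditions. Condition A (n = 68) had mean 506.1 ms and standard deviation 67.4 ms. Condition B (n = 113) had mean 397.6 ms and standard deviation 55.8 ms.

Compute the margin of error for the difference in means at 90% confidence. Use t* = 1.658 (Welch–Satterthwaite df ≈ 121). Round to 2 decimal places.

Standard errors of each mean: 67.4/√68 = 8.1735 and 55.8/√113 = 5.2492.
SE(x̄₁ − x̄₂) = √(8.1735² + 5.2492²) = 9.7139 for independent samples with unequal variances.
With t* = 1.658, the margin is 1.658 × 9.7139 = 16.1056.

16.11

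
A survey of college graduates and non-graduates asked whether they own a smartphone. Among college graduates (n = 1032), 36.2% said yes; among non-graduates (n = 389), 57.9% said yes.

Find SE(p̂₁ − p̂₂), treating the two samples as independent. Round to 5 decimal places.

0.02916

Each SE is √(p̂(1−p̂)/n): √(0.3620·0.6380/1032) = 0.01496 and √(0.5790·0.4210/389) = 0.02503.
SE(p̂₁ − p̂₂) = √(SE₁² + SE₂²) = √(0.0002238016 + 0.0006265009) = 0.02916, since the two samples are independent.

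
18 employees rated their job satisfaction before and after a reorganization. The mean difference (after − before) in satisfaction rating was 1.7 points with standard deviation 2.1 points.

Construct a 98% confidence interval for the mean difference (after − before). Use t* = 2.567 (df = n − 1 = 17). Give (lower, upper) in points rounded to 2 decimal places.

This is a matched-pairs design, so SE = s_d/√n = 2.1/√18 = 0.4950.
Margin = 2.567 × 0.4950 = 1.2707; the interval is 1.7 ± 1.2707 = (0.43, 2.97).

(0.43, 2.97)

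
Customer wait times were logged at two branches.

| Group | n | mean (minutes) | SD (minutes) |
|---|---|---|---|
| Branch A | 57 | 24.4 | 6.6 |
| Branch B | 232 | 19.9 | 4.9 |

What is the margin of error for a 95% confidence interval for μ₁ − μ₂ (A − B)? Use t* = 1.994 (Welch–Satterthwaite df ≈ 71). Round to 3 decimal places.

Per-group SEs: s₁/√n₁ = 6.6/√57 = 0.8742, s₂/√n₂ = 4.9/√232 = 0.3217.
Unpooled SE of the difference: √(0.76422564 + 0.10349089) = 0.9315.
Margin of error = t* · SE = 1.994 × 0.9315 = 1.8574.

1.857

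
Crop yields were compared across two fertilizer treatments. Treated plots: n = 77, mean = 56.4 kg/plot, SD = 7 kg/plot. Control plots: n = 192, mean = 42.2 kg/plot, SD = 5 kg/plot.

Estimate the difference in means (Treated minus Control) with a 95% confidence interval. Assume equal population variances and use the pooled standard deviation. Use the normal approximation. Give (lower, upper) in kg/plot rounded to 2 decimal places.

s_p = √[((n₁−1)s₁² + (n₂−1)s₂²)/(n₁+n₂−2)] = √[(76·7² + 191·5²)/267] = 5.6419.
SE = 5.6419·√(1/77 + 1/192) = 0.7610.
With z* = 1.960, margin = 1.960 × 0.7610 = 1.4916.
x̄₁ − x̄₂ = 56.4 − 42.2 = 14.2000; interval 14.2000 ± 1.4916 = (12.71, 15.69).

(12.71, 15.69)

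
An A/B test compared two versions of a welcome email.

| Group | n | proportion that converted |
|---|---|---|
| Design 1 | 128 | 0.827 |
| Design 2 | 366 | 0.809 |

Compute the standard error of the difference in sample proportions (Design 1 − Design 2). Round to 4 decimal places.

0.0392

Each SE is √(p̂(1−p̂)/n): √(0.8270·0.1730/128) = 0.03343 and √(0.8090·0.1910/366) = 0.02055.
SE(p̂₁ − p̂₂) = √(SE₁² + SE₂²) = √(0.0011175649 + 0.0004223025) = 0.03924, since the two samples are independent.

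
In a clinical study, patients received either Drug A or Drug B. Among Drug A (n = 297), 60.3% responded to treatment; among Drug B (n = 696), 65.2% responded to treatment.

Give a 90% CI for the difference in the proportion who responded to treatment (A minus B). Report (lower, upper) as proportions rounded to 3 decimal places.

SE₁ = √(p̂₁(1−p̂₁)/n₁) = √(0.6030·0.3970/297) = 0.02839; SE₂ = √(0.6520·0.3480/696) = 0.01806.
Independent samples: SE of the difference = √(SE₁² + SE₂²) = √(0.0008059921 + 0.0003261636) = 0.03365.
z* for 90% confidence is 1.645, so the margin of error is 1.645 × 0.03365 = 0.05535.
Point estimate p̂₁ − p̂₂ = 0.6030 − 0.6520 = -0.0490.
-0.0490 ± 0.05535 → (-0.104, 0.006).

(-0.104, 0.006)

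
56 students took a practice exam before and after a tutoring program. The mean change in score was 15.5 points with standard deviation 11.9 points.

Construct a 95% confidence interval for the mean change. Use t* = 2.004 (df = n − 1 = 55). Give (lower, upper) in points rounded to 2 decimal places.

Paired design: SE = s_d/√n = 11.9/√56 = 1.5902.
t* = 2.004; margin of error = 2.004 × 1.5902 = 3.1868.
15.5 ± 3.1868 → (12.31, 18.69).

(12.31, 18.69)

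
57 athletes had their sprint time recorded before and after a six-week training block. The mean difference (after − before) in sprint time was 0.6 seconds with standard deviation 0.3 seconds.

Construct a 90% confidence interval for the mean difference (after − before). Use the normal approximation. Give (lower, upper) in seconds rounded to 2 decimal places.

(0.53, 0.67)

This is a matched-pairs design, so SE = s_d/√n = 0.3/√57 = 0.0397.
Margin = 1.645 × 0.0397 = 0.0653; the interval is 0.6 ± 0.0653 = (0.53, 0.67).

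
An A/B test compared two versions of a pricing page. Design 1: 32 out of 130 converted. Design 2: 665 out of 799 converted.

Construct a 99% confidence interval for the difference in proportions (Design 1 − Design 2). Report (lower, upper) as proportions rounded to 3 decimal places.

(-0.689, -0.483)

p̂₁ = 32/130 = 0.2462 and p̂₂ = 665/799 = 0.8323.
SE₁ = √(p̂₁(1−p̂₁)/n₁) = √(0.2462·0.7538/130) = 0.03778; SE₂ = √(0.8323·0.1677/799) = 0.01322.
Independent samples: SE of the difference = √(SE₁² + SE₂²) = √(0.0014273284 + 0.0001747684) = 0.04003.
z* for 99% confidence is 2.576, so the margin of error is 2.576 × 0.04003 = 0.10312.
Point estimate p̂₁ − p̂₂ = 0.2462 − 0.8323 = -0.5861.
-0.5861 ± 0.10312 → (-0.689, -0.483).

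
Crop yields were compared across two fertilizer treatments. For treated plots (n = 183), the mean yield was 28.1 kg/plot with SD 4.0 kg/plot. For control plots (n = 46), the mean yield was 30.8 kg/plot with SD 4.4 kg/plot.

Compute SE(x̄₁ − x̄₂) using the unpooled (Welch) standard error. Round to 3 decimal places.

Standard errors of each mean: 4.0/√183 = 0.2957 and 4.4/√46 = 0.6487.
SE(x̄₁ − x̄₂) = √(0.2957² + 0.6487²) = 0.7129 for independent samples with unequal variances.

0.713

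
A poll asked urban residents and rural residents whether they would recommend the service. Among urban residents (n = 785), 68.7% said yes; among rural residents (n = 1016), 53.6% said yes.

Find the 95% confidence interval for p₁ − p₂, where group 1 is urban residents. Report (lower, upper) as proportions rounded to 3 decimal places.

(0.106, 0.196)

The two standard errors are √(0.6870×0.3130/785) = 0.01655 and √(0.5360×0.4640/1016) = 0.01565.
Because the samples are independent, SE_diff = √(0.01655² + 0.01565²) = 0.02278.
Using z* = 1.960 for 95%, ME = 1.960 × 0.02278 = 0.04465.
p̂₁ − p̂₂ = 0.1510; interval 0.1510 ± 0.04465 gives (0.106, 0.196).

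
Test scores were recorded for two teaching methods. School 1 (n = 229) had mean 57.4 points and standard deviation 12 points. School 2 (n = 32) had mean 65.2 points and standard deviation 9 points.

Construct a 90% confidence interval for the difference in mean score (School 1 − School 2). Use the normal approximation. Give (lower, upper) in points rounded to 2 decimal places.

SE₁ = s₁/√n₁ = 12/√229 = 0.7930; SE₂ = 9/√32 = 1.5910.
Independent samples, unequal variances: SE_diff = √(SE₁² + SE₂²) = √(0.628849 + 2.531281) = 1.7777.
z* = 1.645, so margin of error = 1.645 × 1.7777 = 2.9243.
Difference in means = 57.4 − 65.2 = -7.8000.
-7.8000 ± 2.9243 → (-10.72, -4.88).

(-10.72, -4.88)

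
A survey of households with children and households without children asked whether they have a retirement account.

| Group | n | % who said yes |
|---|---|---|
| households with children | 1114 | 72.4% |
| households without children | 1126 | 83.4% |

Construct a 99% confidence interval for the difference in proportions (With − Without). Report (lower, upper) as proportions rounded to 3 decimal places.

(-0.155, -0.065)

Each SE is √(p̂(1−p̂)/n): √(0.7240·0.2760/1114) = 0.01339 and √(0.8340·0.1660/1126) = 0.01109.
SE(p̂₁ − p̂₂) = √(SE₁² + SE₂²) = √(0.0001792921 + 0.0001229881) = 0.01739, since the two samples are independent.
At 99% confidence z* = 2.576; margin = 2.576 × 0.01739 = 0.04480.
The difference is 0.7240 − 0.8340 = -0.1100, so the interval is -0.1100 ± 0.04480 = (-0.155, -0.065).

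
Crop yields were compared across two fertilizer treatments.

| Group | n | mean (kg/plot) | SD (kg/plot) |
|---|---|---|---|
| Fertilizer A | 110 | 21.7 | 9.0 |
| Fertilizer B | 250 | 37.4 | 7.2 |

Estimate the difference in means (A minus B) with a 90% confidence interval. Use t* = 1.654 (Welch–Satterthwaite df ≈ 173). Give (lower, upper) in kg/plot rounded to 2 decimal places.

(-17.31, -14.09)

Standard errors of each mean: 9.0/√110 = 0.8581 and 7.2/√250 = 0.4554.
SE(x̄₁ − x̄₂) = √(0.8581² + 0.4554²) = 0.9715 for independent samples with unequal variances.
With t* = 1.654, the margin is 1.654 × 0.9715 = 1.6069.
x̄₁ − x̄₂ = 21.7 − 37.4 = -15.7000; the interval is -15.7000 ± 1.6069 = (-17.31, -14.09).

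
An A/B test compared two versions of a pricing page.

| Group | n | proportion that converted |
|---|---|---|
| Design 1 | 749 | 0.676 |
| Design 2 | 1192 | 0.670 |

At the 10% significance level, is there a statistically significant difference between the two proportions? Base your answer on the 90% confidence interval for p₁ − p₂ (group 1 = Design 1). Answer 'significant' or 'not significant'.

not significant

SE₁ = √(p̂₁(1−p̂₁)/n₁) = √(0.6760·0.3240/749) = 0.01710; SE₂ = √(0.6700·0.3300/1192) = 0.01362.
Independent samples: SE of the difference = √(SE₁² + SE₂²) = √(0.00029241 + 0.0001855044) = 0.02186.
z* for 90% confidence is 1.645, so the margin of error is 1.645 × 0.02186 = 0.03596.
Point estimate p̂₁ − p̂₂ = 0.6760 − 0.6700 = 0.0060.
0.0060 ± 0.03596 → (-0.02996, 0.04196).
The interval (-0.02996, 0.04196) contains 0, so the difference is not significant.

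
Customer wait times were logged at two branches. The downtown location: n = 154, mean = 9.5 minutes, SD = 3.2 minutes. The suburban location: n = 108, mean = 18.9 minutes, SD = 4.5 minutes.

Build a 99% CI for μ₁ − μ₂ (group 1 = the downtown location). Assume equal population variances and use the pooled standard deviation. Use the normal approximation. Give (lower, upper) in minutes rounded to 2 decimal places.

(-10.63, -8.17)

s_p = √[((n₁−1)s₁² + (n₂−1)s₂²)/(n₁+n₂−2)] = √[(153·3.2² + 107·4.5²)/260] = 3.7894.
SE = 3.7894·√(1/154 + 1/108) = 0.4756.
With z* = 2.576, margin = 2.576 × 0.4756 = 1.2251.
x̄₁ − x̄₂ = 9.5 − 18.9 = -9.4000; interval -9.4000 ± 1.2251 = (-10.63, -8.17).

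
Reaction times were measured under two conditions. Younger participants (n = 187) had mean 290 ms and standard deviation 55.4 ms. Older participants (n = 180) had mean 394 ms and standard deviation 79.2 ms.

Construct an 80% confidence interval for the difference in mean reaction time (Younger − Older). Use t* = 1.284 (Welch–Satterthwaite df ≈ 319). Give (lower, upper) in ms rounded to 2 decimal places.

(-113.19, -94.81)

Standard errors of each mean: 55.4/√187 = 4.0512 and 79.2/√180 = 5.9032.
SE(x̄₁ − x̄₂) = √(4.0512² + 5.9032²) = 7.1596 for independent samples with unequal variances.
With t* = 1.284, the margin is 1.284 × 7.1596 = 9.1929.
x̄₁ − x̄₂ = 290 − 394 = -104.0000; the interval is -104.0000 ± 9.1929 = (-113.19, -94.81).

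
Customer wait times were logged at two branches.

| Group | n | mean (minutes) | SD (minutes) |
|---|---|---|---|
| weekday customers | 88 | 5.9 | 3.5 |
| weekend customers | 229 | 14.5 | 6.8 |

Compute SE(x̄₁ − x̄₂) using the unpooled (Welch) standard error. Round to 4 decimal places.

0.5841

Per-group SEs: s₁/√n₁ = 3.5/√88 = 0.3731, s₂/√n₂ = 6.8/√229 = 0.4494.
Unpooled SE of the difference: √(0.13920361 + 0.20196036) = 0.5841.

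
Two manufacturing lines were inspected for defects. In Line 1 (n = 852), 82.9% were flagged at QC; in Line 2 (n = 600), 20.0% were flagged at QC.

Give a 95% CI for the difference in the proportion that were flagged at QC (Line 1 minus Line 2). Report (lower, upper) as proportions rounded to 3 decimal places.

Each SE is √(p̂(1−p̂)/n): √(0.8290·0.1710/852) = 0.01290 and √(0.2000·0.8000/600) = 0.01633.
SE(p̂₁ − p̂₂) = √(SE₁² + SE₂²) = √(0.00016641 + 0.0002666689) = 0.02081, since the two samples are independent.
At 95% confidence z* = 1.960; margin = 1.960 × 0.02081 = 0.04079.
The difference is 0.8290 − 0.2000 = 0.6290, so the interval is 0.6290 ± 0.04079 = (0.588, 0.670).

(0.588, 0.670)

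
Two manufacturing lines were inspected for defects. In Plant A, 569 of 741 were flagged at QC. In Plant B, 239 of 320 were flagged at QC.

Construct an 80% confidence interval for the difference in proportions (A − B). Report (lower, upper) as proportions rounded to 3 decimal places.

First, p̂₁ = 569/741 = 0.7679; p̂₂ = 239/320 = 0.7469.
The two standard errors are √(0.7679×0.2321/741) = 0.01551 and √(0.7469×0.2531/320) = 0.02431.
Because the samples are independent, SE_diff = √(0.01551² + 0.02431²) = 0.02884.
Using z* = 1.282 for 80%, ME = 1.282 × 0.02884 = 0.03697.
p̂₁ − p̂₂ = 0.0210; interval 0.0210 ± 0.03697 gives (-0.016, 0.058).

(-0.016, 0.058)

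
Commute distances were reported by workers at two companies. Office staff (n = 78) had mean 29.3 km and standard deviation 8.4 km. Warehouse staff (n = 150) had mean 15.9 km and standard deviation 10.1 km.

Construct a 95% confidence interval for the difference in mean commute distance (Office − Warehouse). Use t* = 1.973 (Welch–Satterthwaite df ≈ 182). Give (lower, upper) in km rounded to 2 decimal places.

(10.92, 15.88)

SE₁ = s₁/√n₁ = 8.4/√78 = 0.9511; SE₂ = 10.1/√150 = 0.8247.
Independent samples, unequal variances: SE_diff = √(SE₁² + SE₂²) = √(0.90459121 + 0.68013009) = 1.2589.
t* = 1.973, so margin of error = 1.973 × 1.2589 = 2.4838.
Difference in means = 29.3 − 15.9 = 13.4000.
13.4000 ± 2.4838 → (10.92, 15.88).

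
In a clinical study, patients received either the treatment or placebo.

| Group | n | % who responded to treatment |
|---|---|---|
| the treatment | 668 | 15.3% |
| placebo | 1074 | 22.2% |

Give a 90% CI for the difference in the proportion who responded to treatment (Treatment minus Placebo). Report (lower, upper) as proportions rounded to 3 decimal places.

Each SE is √(p̂(1−p̂)/n): √(0.1530·0.8470/668) = 0.01393 and √(0.2220·0.7780/1074) = 0.01268.
SE(p̂₁ − p̂₂) = √(SE₁² + SE₂²) = √(0.0001940449 + 0.0001607824) = 0.01884, since the two samples are independent.
At 90% confidence z* = 1.645; margin = 1.645 × 0.01884 = 0.03099.
The difference is 0.1530 − 0.2220 = -0.0690, so the interval is -0.0690 ± 0.03099 = (-0.100, -0.038).

(-0.100, -0.038)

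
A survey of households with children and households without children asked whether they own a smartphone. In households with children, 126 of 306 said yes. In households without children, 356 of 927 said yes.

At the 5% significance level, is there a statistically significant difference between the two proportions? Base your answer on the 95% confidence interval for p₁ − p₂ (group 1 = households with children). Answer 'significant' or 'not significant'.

not significant

First, p̂₁ = 126/306 = 0.4118; p̂₂ = 356/927 = 0.3840.
The two standard errors are √(0.4118×0.5882/306) = 0.02813 and √(0.3840×0.6160/927) = 0.01597.
Because the samples are independent, SE_diff = √(0.02813² + 0.01597²) = 0.03235.
Using z* = 1.960 for 95%, ME = 1.960 × 0.03235 = 0.06341.
p̂₁ − p̂₂ = 0.0278; interval 0.0278 ± 0.06341 gives (-0.03561, 0.09121).
The interval (-0.03561, 0.09121) contains 0, so the difference is not significant.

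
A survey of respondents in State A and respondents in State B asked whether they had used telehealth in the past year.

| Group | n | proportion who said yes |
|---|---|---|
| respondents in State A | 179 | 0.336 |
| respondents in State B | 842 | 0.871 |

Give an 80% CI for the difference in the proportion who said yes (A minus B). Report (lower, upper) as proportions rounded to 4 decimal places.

(-0.5826, -0.4874)

The two standard errors are √(0.3360×0.6640/179) = 0.03530 and √(0.8710×0.1290/842) = 0.01155.
Because the samples are independent, SE_diff = √(0.03530² + 0.01155²) = 0.03714.
Using z* = 1.282 for 80%, ME = 1.282 × 0.03714 = 0.04761.
p̂₁ − p̂₂ = -0.5350; interval -0.5350 ± 0.04761 gives (-0.5826, -0.4874).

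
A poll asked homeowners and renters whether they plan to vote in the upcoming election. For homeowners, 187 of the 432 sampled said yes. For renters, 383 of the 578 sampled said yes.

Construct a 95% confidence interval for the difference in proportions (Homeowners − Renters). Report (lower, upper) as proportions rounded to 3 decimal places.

Sample proportions: 187/432 = 0.4329, 383/578 = 0.6626.
Each SE is √(p̂(1−p̂)/n): √(0.4329·0.5671/432) = 0.02384 and √(0.6626·0.3374/578) = 0.01967.
SE(p̂₁ − p̂₂) = √(SE₁² + SE₂²) = √(0.0005683456 + 0.0003869089) = 0.03091, since the two samples are independent.
At 95% confidence z* = 1.960; margin = 1.960 × 0.03091 = 0.06058.
The difference is 0.4329 − 0.6626 = -0.2297, so the interval is -0.2297 ± 0.06058 = (-0.290, -0.169).

(-0.290, -0.169)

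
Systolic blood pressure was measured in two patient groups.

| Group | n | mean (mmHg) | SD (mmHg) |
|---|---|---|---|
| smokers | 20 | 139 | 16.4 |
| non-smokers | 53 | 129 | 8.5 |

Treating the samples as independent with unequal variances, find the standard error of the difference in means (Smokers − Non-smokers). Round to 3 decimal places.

Standard errors of each mean: 16.4/√20 = 3.6672 and 8.5/√53 = 1.1676.
SE(x̄₁ − x̄₂) = √(3.6672² + 1.1676²) = 3.8486 for independent samples with unequal variances.

3.849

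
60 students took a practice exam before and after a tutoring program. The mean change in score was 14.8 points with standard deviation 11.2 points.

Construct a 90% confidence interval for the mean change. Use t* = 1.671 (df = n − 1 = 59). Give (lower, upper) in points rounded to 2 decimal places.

Paired design: SE = s_d/√n = 11.2/√60 = 1.4459.
t* = 1.671; margin of error = 1.671 × 1.4459 = 2.4161.
14.8 ± 2.4161 → (12.38, 17.22).

(12.38, 17.22)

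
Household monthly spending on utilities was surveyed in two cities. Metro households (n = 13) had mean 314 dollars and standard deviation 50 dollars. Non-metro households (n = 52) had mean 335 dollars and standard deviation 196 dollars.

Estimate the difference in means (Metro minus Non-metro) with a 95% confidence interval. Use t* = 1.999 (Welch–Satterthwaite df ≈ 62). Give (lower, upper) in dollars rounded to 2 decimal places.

(-82.00, 40.00)

SE₁ = s₁/√n₁ = 50/√13 = 13.8675; SE₂ = 196/√52 = 27.1803.
Independent samples, unequal variances: SE_diff = √(SE₁² + SE₂²) = √(192.30755625 + 738.76870809) = 30.5135.
t* = 1.999, so margin of error = 1.999 × 30.5135 = 60.9965.
Difference in means = 314 − 335 = -21.0000.
-21.0000 ± 60.9965 → (-82.00, 40.00).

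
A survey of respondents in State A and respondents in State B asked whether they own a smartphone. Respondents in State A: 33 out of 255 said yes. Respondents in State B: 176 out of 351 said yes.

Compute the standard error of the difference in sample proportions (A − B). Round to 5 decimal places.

0.03397

p̂₁ = 33/255 = 0.1294 and p̂₂ = 176/351 = 0.5014.
SE₁ = √(p̂₁(1−p̂₁)/n₁) = √(0.1294·0.8706/255) = 0.02102; SE₂ = √(0.5014·0.4986/351) = 0.02669.
Independent samples: SE of the difference = √(SE₁² + SE₂²) = √(0.0004418404 + 0.0007123561) = 0.03397.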